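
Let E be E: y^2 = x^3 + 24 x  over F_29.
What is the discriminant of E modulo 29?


4 a^3 + 27 b^2 = 4*24^3 + 27*0^2 = 55296 + 0 = 55296
Delta = -16 * (55296) = -884736
Delta mod 29 = 25

Delta = 25 (mod 29)


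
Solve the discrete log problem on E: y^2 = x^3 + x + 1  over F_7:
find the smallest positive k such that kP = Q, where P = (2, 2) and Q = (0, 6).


Enumerate multiples of P until we hit Q = (0, 6):
  1P = (2, 2)
  2P = (0, 1)
  3P = (0, 6)
Match found at i = 3.

k = 3


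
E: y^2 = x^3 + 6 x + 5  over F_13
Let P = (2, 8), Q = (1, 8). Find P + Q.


P != Q, so use the chord formula.
s = (y2 - y1) / (x2 - x1) = (0) / (12) mod 13 = 0
x3 = s^2 - x1 - x2 mod 13 = 0^2 - 2 - 1 = 10
y3 = s (x1 - x3) - y1 mod 13 = 0 * (2 - 10) - 8 = 5

P + Q = (10, 5)


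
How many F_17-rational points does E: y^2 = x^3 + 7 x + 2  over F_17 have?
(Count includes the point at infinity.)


For each x in F_17, count y with y^2 = x^3 + 7 x + 2 mod 17:
  x = 0: RHS = 2, y in [6, 11]  -> 2 point(s)
  x = 3: RHS = 16, y in [4, 13]  -> 2 point(s)
  x = 4: RHS = 9, y in [3, 14]  -> 2 point(s)
  x = 5: RHS = 9, y in [3, 14]  -> 2 point(s)
  x = 8: RHS = 9, y in [3, 14]  -> 2 point(s)
  x = 10: RHS = 1, y in [1, 16]  -> 2 point(s)
  x = 11: RHS = 16, y in [4, 13]  -> 2 point(s)
Affine points: 14. Add the point at infinity: total = 15.

#E(F_17) = 15


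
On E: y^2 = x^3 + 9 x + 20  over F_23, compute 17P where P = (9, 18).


k = 17 = 10001_2 (binary, LSB first: 10001)
Double-and-add from P = (9, 18):
  bit 0 = 1: acc = O + (9, 18) = (9, 18)
  bit 1 = 0: acc unchanged = (9, 18)
  bit 2 = 0: acc unchanged = (9, 18)
  bit 3 = 0: acc unchanged = (9, 18)
  bit 4 = 1: acc = (9, 18) + (11, 1) = (12, 19)

17P = (12, 19)


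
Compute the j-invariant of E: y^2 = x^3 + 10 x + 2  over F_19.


Delta = -16(4 a^3 + 27 b^2) mod 19 = 12
-1728 * (4 a)^3 = -1728 * (4*10)^3 mod 19 = 8
j = 8 * 12^(-1) mod 19 = 7

j = 7 (mod 19)


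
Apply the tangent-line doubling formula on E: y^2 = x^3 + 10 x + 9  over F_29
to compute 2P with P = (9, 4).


Doubling: s = (3 x1^2 + a) / (2 y1)
s = (3*9^2 + 10) / (2*4) mod 29 = 28
x3 = s^2 - 2 x1 mod 29 = 28^2 - 2*9 = 12
y3 = s (x1 - x3) - y1 mod 29 = 28 * (9 - 12) - 4 = 28

2P = (12, 28)


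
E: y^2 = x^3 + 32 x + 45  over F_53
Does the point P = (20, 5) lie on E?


Check whether y^2 = x^3 + 32 x + 45 (mod 53) for (x, y) = (20, 5).
LHS: y^2 = 5^2 mod 53 = 25
RHS: x^3 + 32 x + 45 = 20^3 + 32*20 + 45 mod 53 = 46
LHS != RHS

No, not on the curve


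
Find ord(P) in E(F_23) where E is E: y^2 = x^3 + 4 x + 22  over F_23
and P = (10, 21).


Compute successive multiples of P until we hit O:
  1P = (10, 21)
  2P = (6, 20)
  3P = (20, 11)
  4P = (17, 9)
  5P = (21, 11)
  6P = (1, 21)
  7P = (12, 2)
  8P = (5, 12)
  ... (continuing to 21P)
  21P = O

ord(P) = 21


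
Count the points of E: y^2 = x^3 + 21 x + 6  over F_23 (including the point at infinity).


For each x in F_23, count y with y^2 = x^3 + 21 x + 6 mod 23:
  x = 0: RHS = 6, y in [11, 12]  -> 2 point(s)
  x = 3: RHS = 4, y in [2, 21]  -> 2 point(s)
  x = 4: RHS = 16, y in [4, 19]  -> 2 point(s)
  x = 5: RHS = 6, y in [11, 12]  -> 2 point(s)
  x = 6: RHS = 3, y in [7, 16]  -> 2 point(s)
  x = 7: RHS = 13, y in [6, 17]  -> 2 point(s)
  x = 9: RHS = 4, y in [2, 21]  -> 2 point(s)
  x = 11: RHS = 4, y in [2, 21]  -> 2 point(s)
  x = 12: RHS = 8, y in [10, 13]  -> 2 point(s)
  x = 14: RHS = 8, y in [10, 13]  -> 2 point(s)
  x = 15: RHS = 16, y in [4, 19]  -> 2 point(s)
  x = 17: RHS = 9, y in [3, 20]  -> 2 point(s)
  x = 18: RHS = 6, y in [11, 12]  -> 2 point(s)
  x = 20: RHS = 8, y in [10, 13]  -> 2 point(s)
  x = 21: RHS = 2, y in [5, 18]  -> 2 point(s)
Affine points: 30. Add the point at infinity: total = 31.

#E(F_23) = 31


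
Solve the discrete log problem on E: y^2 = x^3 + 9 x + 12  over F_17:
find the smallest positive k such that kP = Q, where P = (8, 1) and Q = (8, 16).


Enumerate multiples of P until we hit Q = (8, 16):
  1P = (8, 1)
  2P = (16, 11)
  3P = (2, 15)
  4P = (3, 10)
  5P = (14, 3)
  6P = (14, 14)
  7P = (3, 7)
  8P = (2, 2)
  9P = (16, 6)
  10P = (8, 16)
Match found at i = 10.

k = 10


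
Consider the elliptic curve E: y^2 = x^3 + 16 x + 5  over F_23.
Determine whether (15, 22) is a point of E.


Check whether y^2 = x^3 + 16 x + 5 (mod 23) for (x, y) = (15, 22).
LHS: y^2 = 22^2 mod 23 = 1
RHS: x^3 + 16 x + 5 = 15^3 + 16*15 + 5 mod 23 = 9
LHS != RHS

No, not on the curve


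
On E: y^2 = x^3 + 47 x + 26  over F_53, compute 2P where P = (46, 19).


Doubling: s = (3 x1^2 + a) / (2 y1)
s = (3*46^2 + 47) / (2*19) mod 53 = 33
x3 = s^2 - 2 x1 mod 53 = 33^2 - 2*46 = 43
y3 = s (x1 - x3) - y1 mod 53 = 33 * (46 - 43) - 19 = 27

2P = (43, 27)


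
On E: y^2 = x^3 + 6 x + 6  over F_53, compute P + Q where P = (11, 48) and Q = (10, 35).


P != Q, so use the chord formula.
s = (y2 - y1) / (x2 - x1) = (40) / (52) mod 53 = 13
x3 = s^2 - x1 - x2 mod 53 = 13^2 - 11 - 10 = 42
y3 = s (x1 - x3) - y1 mod 53 = 13 * (11 - 42) - 48 = 26

P + Q = (42, 26)


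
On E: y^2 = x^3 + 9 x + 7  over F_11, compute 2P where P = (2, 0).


k = 2 = 10_2 (binary, LSB first: 01)
Double-and-add from P = (2, 0):
  bit 0 = 0: acc unchanged = O
  bit 1 = 1: acc = O + O = O

2P = O


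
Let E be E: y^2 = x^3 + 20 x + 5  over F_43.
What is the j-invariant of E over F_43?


Delta = -16(4 a^3 + 27 b^2) mod 43 = 37
-1728 * (4 a)^3 = -1728 * (4*20)^3 mod 43 = 8
j = 8 * 37^(-1) mod 43 = 13

j = 13 (mod 43)


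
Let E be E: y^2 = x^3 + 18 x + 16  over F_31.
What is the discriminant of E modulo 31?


4 a^3 + 27 b^2 = 4*18^3 + 27*16^2 = 23328 + 6912 = 30240
Delta = -16 * (30240) = -483840
Delta mod 31 = 8

Delta = 8 (mod 31)


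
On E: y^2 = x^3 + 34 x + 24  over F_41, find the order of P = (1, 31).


Compute successive multiples of P until we hit O:
  1P = (1, 31)
  2P = (21, 6)
  3P = (18, 21)
  4P = (31, 18)
  5P = (27, 24)
  6P = (38, 31)
  7P = (2, 10)
  8P = (28, 3)
  ... (continuing to 34P)
  34P = O

ord(P) = 34


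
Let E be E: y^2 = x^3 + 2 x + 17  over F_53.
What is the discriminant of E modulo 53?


4 a^3 + 27 b^2 = 4*2^3 + 27*17^2 = 32 + 7803 = 7835
Delta = -16 * (7835) = -125360
Delta mod 53 = 38

Delta = 38 (mod 53)


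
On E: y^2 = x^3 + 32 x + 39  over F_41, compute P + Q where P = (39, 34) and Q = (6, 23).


P != Q, so use the chord formula.
s = (y2 - y1) / (x2 - x1) = (30) / (8) mod 41 = 14
x3 = s^2 - x1 - x2 mod 41 = 14^2 - 39 - 6 = 28
y3 = s (x1 - x3) - y1 mod 41 = 14 * (39 - 28) - 34 = 38

P + Q = (28, 38)


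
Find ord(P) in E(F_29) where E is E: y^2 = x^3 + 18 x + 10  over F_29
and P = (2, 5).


Compute successive multiples of P until we hit O:
  1P = (2, 5)
  2P = (5, 15)
  3P = (17, 3)
  4P = (26, 4)
  5P = (8, 17)
  6P = (23, 11)
  7P = (10, 1)
  8P = (10, 28)
  ... (continuing to 15P)
  15P = O

ord(P) = 15


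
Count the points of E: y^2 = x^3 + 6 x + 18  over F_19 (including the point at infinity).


For each x in F_19, count y with y^2 = x^3 + 6 x + 18 mod 19:
  x = 1: RHS = 6, y in [5, 14]  -> 2 point(s)
  x = 2: RHS = 0, y in [0]  -> 1 point(s)
  x = 3: RHS = 6, y in [5, 14]  -> 2 point(s)
  x = 4: RHS = 11, y in [7, 12]  -> 2 point(s)
  x = 6: RHS = 4, y in [2, 17]  -> 2 point(s)
  x = 7: RHS = 4, y in [2, 17]  -> 2 point(s)
  x = 11: RHS = 9, y in [3, 16]  -> 2 point(s)
  x = 15: RHS = 6, y in [5, 14]  -> 2 point(s)
  x = 16: RHS = 11, y in [7, 12]  -> 2 point(s)
  x = 17: RHS = 17, y in [6, 13]  -> 2 point(s)
  x = 18: RHS = 11, y in [7, 12]  -> 2 point(s)
Affine points: 21. Add the point at infinity: total = 22.

#E(F_19) = 22


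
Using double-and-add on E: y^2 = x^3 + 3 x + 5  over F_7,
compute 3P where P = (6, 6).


k = 3 = 11_2 (binary, LSB first: 11)
Double-and-add from P = (6, 6):
  bit 0 = 1: acc = O + (6, 6) = (6, 6)
  bit 1 = 1: acc = (6, 6) + (4, 2) = (1, 4)

3P = (1, 4)


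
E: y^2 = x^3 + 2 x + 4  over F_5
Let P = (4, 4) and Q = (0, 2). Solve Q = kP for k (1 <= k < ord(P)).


Enumerate multiples of P until we hit Q = (0, 2):
  1P = (4, 4)
  2P = (2, 1)
  3P = (0, 2)
Match found at i = 3.

k = 3


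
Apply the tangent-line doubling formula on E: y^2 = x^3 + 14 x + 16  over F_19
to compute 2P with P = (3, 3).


Doubling: s = (3 x1^2 + a) / (2 y1)
s = (3*3^2 + 14) / (2*3) mod 19 = 10
x3 = s^2 - 2 x1 mod 19 = 10^2 - 2*3 = 18
y3 = s (x1 - x3) - y1 mod 19 = 10 * (3 - 18) - 3 = 18

2P = (18, 18)


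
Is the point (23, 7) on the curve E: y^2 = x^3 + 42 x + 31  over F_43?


Check whether y^2 = x^3 + 42 x + 31 (mod 43) for (x, y) = (23, 7).
LHS: y^2 = 7^2 mod 43 = 6
RHS: x^3 + 42 x + 31 = 23^3 + 42*23 + 31 mod 43 = 6
LHS = RHS

Yes, on the curve


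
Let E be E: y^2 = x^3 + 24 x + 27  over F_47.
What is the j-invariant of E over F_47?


Delta = -16(4 a^3 + 27 b^2) mod 47 = 11
-1728 * (4 a)^3 = -1728 * (4*24)^3 mod 47 = 41
j = 41 * 11^(-1) mod 47 = 8

j = 8 (mod 47)


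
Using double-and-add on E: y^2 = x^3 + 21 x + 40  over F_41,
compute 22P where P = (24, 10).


k = 22 = 10110_2 (binary, LSB first: 01101)
Double-and-add from P = (24, 10):
  bit 0 = 0: acc unchanged = O
  bit 1 = 1: acc = O + (39, 21) = (39, 21)
  bit 2 = 1: acc = (39, 21) + (27, 6) = (15, 9)
  bit 3 = 0: acc unchanged = (15, 9)
  bit 4 = 1: acc = (15, 9) + (1, 12) = (24, 31)

22P = (24, 31)


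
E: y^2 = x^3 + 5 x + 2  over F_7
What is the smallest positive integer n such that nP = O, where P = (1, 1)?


Compute successive multiples of P until we hit O:
  1P = (1, 1)
  2P = (0, 3)
  3P = (3, 3)
  4P = (4, 3)
  5P = (4, 4)
  6P = (3, 4)
  7P = (0, 4)
  8P = (1, 6)
  ... (continuing to 9P)
  9P = O

ord(P) = 9


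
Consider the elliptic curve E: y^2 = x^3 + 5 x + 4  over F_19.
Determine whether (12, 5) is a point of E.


Check whether y^2 = x^3 + 5 x + 4 (mod 19) for (x, y) = (12, 5).
LHS: y^2 = 5^2 mod 19 = 6
RHS: x^3 + 5 x + 4 = 12^3 + 5*12 + 4 mod 19 = 6
LHS = RHS

Yes, on the curve


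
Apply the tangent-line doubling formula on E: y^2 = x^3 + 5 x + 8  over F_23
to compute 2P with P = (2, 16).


Doubling: s = (3 x1^2 + a) / (2 y1)
s = (3*2^2 + 5) / (2*16) mod 23 = 7
x3 = s^2 - 2 x1 mod 23 = 7^2 - 2*2 = 22
y3 = s (x1 - x3) - y1 mod 23 = 7 * (2 - 22) - 16 = 5

2P = (22, 5)


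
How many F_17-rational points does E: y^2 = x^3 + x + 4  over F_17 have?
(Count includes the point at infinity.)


For each x in F_17, count y with y^2 = x^3 + 1 x + 4 mod 17:
  x = 0: RHS = 4, y in [2, 15]  -> 2 point(s)
  x = 3: RHS = 0, y in [0]  -> 1 point(s)
  x = 4: RHS = 4, y in [2, 15]  -> 2 point(s)
  x = 5: RHS = 15, y in [7, 10]  -> 2 point(s)
  x = 13: RHS = 4, y in [2, 15]  -> 2 point(s)
  x = 14: RHS = 8, y in [5, 12]  -> 2 point(s)
  x = 16: RHS = 2, y in [6, 11]  -> 2 point(s)
Affine points: 13. Add the point at infinity: total = 14.

#E(F_17) = 14


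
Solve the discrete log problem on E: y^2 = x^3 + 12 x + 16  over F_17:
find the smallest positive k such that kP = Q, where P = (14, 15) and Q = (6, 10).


Enumerate multiples of P until we hit Q = (6, 10):
  1P = (14, 15)
  2P = (15, 16)
  3P = (6, 10)
Match found at i = 3.

k = 3


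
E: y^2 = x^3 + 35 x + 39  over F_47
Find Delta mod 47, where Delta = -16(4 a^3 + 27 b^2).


4 a^3 + 27 b^2 = 4*35^3 + 27*39^2 = 171500 + 41067 = 212567
Delta = -16 * (212567) = -3401072
Delta mod 47 = 36

Delta = 36 (mod 47)


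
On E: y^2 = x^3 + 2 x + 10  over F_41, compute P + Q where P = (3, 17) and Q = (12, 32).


P != Q, so use the chord formula.
s = (y2 - y1) / (x2 - x1) = (15) / (9) mod 41 = 29
x3 = s^2 - x1 - x2 mod 41 = 29^2 - 3 - 12 = 6
y3 = s (x1 - x3) - y1 mod 41 = 29 * (3 - 6) - 17 = 19

P + Q = (6, 19)


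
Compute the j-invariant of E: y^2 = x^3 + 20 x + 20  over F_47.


Delta = -16(4 a^3 + 27 b^2) mod 47 = 37
-1728 * (4 a)^3 = -1728 * (4*20)^3 mod 47 = 37
j = 37 * 37^(-1) mod 47 = 1

j = 1 (mod 47)


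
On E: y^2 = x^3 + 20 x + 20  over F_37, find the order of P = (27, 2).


Compute successive multiples of P until we hit O:
  1P = (27, 2)
  2P = (19, 9)
  3P = (12, 8)
  4P = (10, 6)
  5P = (3, 25)
  6P = (4, 33)
  7P = (16, 25)
  8P = (21, 9)
  ... (continuing to 39P)
  39P = O

ord(P) = 39


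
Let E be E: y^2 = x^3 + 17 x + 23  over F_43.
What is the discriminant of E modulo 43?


4 a^3 + 27 b^2 = 4*17^3 + 27*23^2 = 19652 + 14283 = 33935
Delta = -16 * (33935) = -542960
Delta mod 43 = 1

Delta = 1 (mod 43)


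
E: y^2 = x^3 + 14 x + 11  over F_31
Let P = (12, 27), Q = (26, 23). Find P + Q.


P != Q, so use the chord formula.
s = (y2 - y1) / (x2 - x1) = (27) / (14) mod 31 = 13
x3 = s^2 - x1 - x2 mod 31 = 13^2 - 12 - 26 = 7
y3 = s (x1 - x3) - y1 mod 31 = 13 * (12 - 7) - 27 = 7

P + Q = (7, 7)


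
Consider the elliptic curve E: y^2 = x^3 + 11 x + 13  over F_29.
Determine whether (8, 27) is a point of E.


Check whether y^2 = x^3 + 11 x + 13 (mod 29) for (x, y) = (8, 27).
LHS: y^2 = 27^2 mod 29 = 4
RHS: x^3 + 11 x + 13 = 8^3 + 11*8 + 13 mod 29 = 4
LHS = RHS

Yes, on the curve


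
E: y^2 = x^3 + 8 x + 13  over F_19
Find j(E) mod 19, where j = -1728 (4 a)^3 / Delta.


Delta = -16(4 a^3 + 27 b^2) mod 19 = 16
-1728 * (4 a)^3 = -1728 * (4*8)^3 mod 19 = 12
j = 12 * 16^(-1) mod 19 = 15

j = 15 (mod 19)


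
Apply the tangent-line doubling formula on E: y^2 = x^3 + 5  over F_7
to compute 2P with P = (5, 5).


Doubling: s = (3 x1^2 + a) / (2 y1)
s = (3*5^2 + 0) / (2*5) mod 7 = 4
x3 = s^2 - 2 x1 mod 7 = 4^2 - 2*5 = 6
y3 = s (x1 - x3) - y1 mod 7 = 4 * (5 - 6) - 5 = 5

2P = (6, 5)


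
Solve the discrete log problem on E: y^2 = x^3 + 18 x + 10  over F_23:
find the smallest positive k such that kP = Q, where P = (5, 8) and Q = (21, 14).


Enumerate multiples of P until we hit Q = (21, 14):
  1P = (5, 8)
  2P = (21, 14)
Match found at i = 2.

k = 2


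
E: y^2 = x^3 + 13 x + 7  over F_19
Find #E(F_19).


For each x in F_19, count y with y^2 = x^3 + 13 x + 7 mod 19:
  x = 0: RHS = 7, y in [8, 11]  -> 2 point(s)
  x = 3: RHS = 16, y in [4, 15]  -> 2 point(s)
  x = 4: RHS = 9, y in [3, 16]  -> 2 point(s)
  x = 5: RHS = 7, y in [8, 11]  -> 2 point(s)
  x = 6: RHS = 16, y in [4, 15]  -> 2 point(s)
  x = 7: RHS = 4, y in [2, 17]  -> 2 point(s)
  x = 9: RHS = 17, y in [6, 13]  -> 2 point(s)
  x = 10: RHS = 16, y in [4, 15]  -> 2 point(s)
  x = 13: RHS = 17, y in [6, 13]  -> 2 point(s)
  x = 14: RHS = 7, y in [8, 11]  -> 2 point(s)
  x = 15: RHS = 5, y in [9, 10]  -> 2 point(s)
  x = 16: RHS = 17, y in [6, 13]  -> 2 point(s)
  x = 17: RHS = 11, y in [7, 12]  -> 2 point(s)
Affine points: 26. Add the point at infinity: total = 27.

#E(F_19) = 27


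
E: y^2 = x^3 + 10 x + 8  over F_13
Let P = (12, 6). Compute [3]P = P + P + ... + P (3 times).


k = 3 = 11_2 (binary, LSB first: 11)
Double-and-add from P = (12, 6):
  bit 0 = 1: acc = O + (12, 6) = (12, 6)
  bit 1 = 1: acc = (12, 6) + (2, 7) = (2, 6)

3P = (2, 6)


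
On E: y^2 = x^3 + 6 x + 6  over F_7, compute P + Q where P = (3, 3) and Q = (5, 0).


P != Q, so use the chord formula.
s = (y2 - y1) / (x2 - x1) = (4) / (2) mod 7 = 2
x3 = s^2 - x1 - x2 mod 7 = 2^2 - 3 - 5 = 3
y3 = s (x1 - x3) - y1 mod 7 = 2 * (3 - 3) - 3 = 4

P + Q = (3, 4)


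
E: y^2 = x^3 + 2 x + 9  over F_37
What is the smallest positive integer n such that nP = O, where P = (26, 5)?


Compute successive multiples of P until we hit O:
  1P = (26, 5)
  2P = (13, 7)
  3P = (7, 12)
  4P = (15, 26)
  5P = (29, 31)
  6P = (16, 20)
  7P = (25, 12)
  8P = (35, 21)
  ... (continuing to 43P)
  43P = O

ord(P) = 43


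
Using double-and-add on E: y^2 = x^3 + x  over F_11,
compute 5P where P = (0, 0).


k = 5 = 101_2 (binary, LSB first: 101)
Double-and-add from P = (0, 0):
  bit 0 = 1: acc = O + (0, 0) = (0, 0)
  bit 1 = 0: acc unchanged = (0, 0)
  bit 2 = 1: acc = (0, 0) + O = (0, 0)

5P = (0, 0)


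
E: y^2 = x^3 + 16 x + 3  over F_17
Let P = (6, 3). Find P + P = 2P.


Doubling: s = (3 x1^2 + a) / (2 y1)
s = (3*6^2 + 16) / (2*3) mod 17 = 15
x3 = s^2 - 2 x1 mod 17 = 15^2 - 2*6 = 9
y3 = s (x1 - x3) - y1 mod 17 = 15 * (6 - 9) - 3 = 3

2P = (9, 3)


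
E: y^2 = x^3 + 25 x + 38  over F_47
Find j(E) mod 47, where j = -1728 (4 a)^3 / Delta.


Delta = -16(4 a^3 + 27 b^2) mod 47 = 42
-1728 * (4 a)^3 = -1728 * (4*25)^3 mod 47 = 26
j = 26 * 42^(-1) mod 47 = 23

j = 23 (mod 47)


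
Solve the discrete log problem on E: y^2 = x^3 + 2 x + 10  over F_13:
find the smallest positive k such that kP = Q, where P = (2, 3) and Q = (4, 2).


Enumerate multiples of P until we hit Q = (4, 2):
  1P = (2, 3)
  2P = (0, 6)
  3P = (10, 9)
  4P = (4, 2)
Match found at i = 4.

k = 4


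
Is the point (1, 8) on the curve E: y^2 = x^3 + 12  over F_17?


Check whether y^2 = x^3 + 0 x + 12 (mod 17) for (x, y) = (1, 8).
LHS: y^2 = 8^2 mod 17 = 13
RHS: x^3 + 0 x + 12 = 1^3 + 0*1 + 12 mod 17 = 13
LHS = RHS

Yes, on the curve


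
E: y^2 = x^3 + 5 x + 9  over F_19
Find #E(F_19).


For each x in F_19, count y with y^2 = x^3 + 5 x + 9 mod 19:
  x = 0: RHS = 9, y in [3, 16]  -> 2 point(s)
  x = 4: RHS = 17, y in [6, 13]  -> 2 point(s)
  x = 5: RHS = 7, y in [8, 11]  -> 2 point(s)
  x = 7: RHS = 7, y in [8, 11]  -> 2 point(s)
  x = 9: RHS = 4, y in [2, 17]  -> 2 point(s)
  x = 12: RHS = 11, y in [7, 12]  -> 2 point(s)
  x = 14: RHS = 11, y in [7, 12]  -> 2 point(s)
  x = 15: RHS = 1, y in [1, 18]  -> 2 point(s)
  x = 16: RHS = 5, y in [9, 10]  -> 2 point(s)
Affine points: 18. Add the point at infinity: total = 19.

#E(F_19) = 19


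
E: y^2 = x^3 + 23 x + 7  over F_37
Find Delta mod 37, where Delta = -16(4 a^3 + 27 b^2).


4 a^3 + 27 b^2 = 4*23^3 + 27*7^2 = 48668 + 1323 = 49991
Delta = -16 * (49991) = -799856
Delta mod 37 = 10

Delta = 10 (mod 37)


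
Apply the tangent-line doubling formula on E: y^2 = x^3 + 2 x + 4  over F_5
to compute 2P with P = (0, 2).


Doubling: s = (3 x1^2 + a) / (2 y1)
s = (3*0^2 + 2) / (2*2) mod 5 = 3
x3 = s^2 - 2 x1 mod 5 = 3^2 - 2*0 = 4
y3 = s (x1 - x3) - y1 mod 5 = 3 * (0 - 4) - 2 = 1

2P = (4, 1)


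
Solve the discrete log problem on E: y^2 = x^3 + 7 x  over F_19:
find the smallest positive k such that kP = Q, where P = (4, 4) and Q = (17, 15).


Enumerate multiples of P until we hit Q = (17, 15):
  1P = (4, 4)
  2P = (17, 4)
  3P = (17, 15)
Match found at i = 3.

k = 3


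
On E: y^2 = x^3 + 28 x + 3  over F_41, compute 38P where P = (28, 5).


k = 38 = 100110_2 (binary, LSB first: 011001)
Double-and-add from P = (28, 5):
  bit 0 = 0: acc unchanged = O
  bit 1 = 1: acc = O + (8, 40) = (8, 40)
  bit 2 = 1: acc = (8, 40) + (30, 2) = (7, 3)
  bit 3 = 0: acc unchanged = (7, 3)
  bit 4 = 0: acc unchanged = (7, 3)
  bit 5 = 1: acc = (7, 3) + (1, 27) = (8, 1)

38P = (8, 1)


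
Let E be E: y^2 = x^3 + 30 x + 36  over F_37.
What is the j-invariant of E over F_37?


Delta = -16(4 a^3 + 27 b^2) mod 37 = 23
-1728 * (4 a)^3 = -1728 * (4*30)^3 mod 37 = 27
j = 27 * 23^(-1) mod 37 = 6

j = 6 (mod 37)


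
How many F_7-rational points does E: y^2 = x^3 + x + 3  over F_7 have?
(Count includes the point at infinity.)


For each x in F_7, count y with y^2 = x^3 + 1 x + 3 mod 7:
  x = 4: RHS = 1, y in [1, 6]  -> 2 point(s)
  x = 5: RHS = 0, y in [0]  -> 1 point(s)
  x = 6: RHS = 1, y in [1, 6]  -> 2 point(s)
Affine points: 5. Add the point at infinity: total = 6.

#E(F_7) = 6


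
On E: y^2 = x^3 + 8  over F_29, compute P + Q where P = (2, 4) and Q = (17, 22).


P != Q, so use the chord formula.
s = (y2 - y1) / (x2 - x1) = (18) / (15) mod 29 = 7
x3 = s^2 - x1 - x2 mod 29 = 7^2 - 2 - 17 = 1
y3 = s (x1 - x3) - y1 mod 29 = 7 * (2 - 1) - 4 = 3

P + Q = (1, 3)


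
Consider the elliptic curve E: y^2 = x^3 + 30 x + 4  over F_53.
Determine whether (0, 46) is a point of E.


Check whether y^2 = x^3 + 30 x + 4 (mod 53) for (x, y) = (0, 46).
LHS: y^2 = 46^2 mod 53 = 49
RHS: x^3 + 30 x + 4 = 0^3 + 30*0 + 4 mod 53 = 4
LHS != RHS

No, not on the curve


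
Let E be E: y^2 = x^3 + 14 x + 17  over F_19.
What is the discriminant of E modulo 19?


4 a^3 + 27 b^2 = 4*14^3 + 27*17^2 = 10976 + 7803 = 18779
Delta = -16 * (18779) = -300464
Delta mod 19 = 2

Delta = 2 (mod 19)


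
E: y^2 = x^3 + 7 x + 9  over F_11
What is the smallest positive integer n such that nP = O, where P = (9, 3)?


Compute successive multiples of P until we hit O:
  1P = (9, 3)
  2P = (7, 7)
  3P = (10, 10)
  4P = (8, 4)
  5P = (6, 5)
  6P = (5, 9)
  7P = (2, 3)
  8P = (0, 8)
  ... (continuing to 17P)
  17P = O

ord(P) = 17


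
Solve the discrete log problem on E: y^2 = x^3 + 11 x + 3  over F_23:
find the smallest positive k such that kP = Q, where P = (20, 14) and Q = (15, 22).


Enumerate multiples of P until we hit Q = (15, 22):
  1P = (20, 14)
  2P = (15, 1)
  3P = (15, 22)
Match found at i = 3.

k = 3


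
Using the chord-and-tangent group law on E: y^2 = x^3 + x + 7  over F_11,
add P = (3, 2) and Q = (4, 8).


P != Q, so use the chord formula.
s = (y2 - y1) / (x2 - x1) = (6) / (1) mod 11 = 6
x3 = s^2 - x1 - x2 mod 11 = 6^2 - 3 - 4 = 7
y3 = s (x1 - x3) - y1 mod 11 = 6 * (3 - 7) - 2 = 7

P + Q = (7, 7)


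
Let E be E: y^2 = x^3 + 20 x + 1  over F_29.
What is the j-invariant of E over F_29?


Delta = -16(4 a^3 + 27 b^2) mod 29 = 27
-1728 * (4 a)^3 = -1728 * (4*20)^3 mod 29 = 2
j = 2 * 27^(-1) mod 29 = 28

j = 28 (mod 29)


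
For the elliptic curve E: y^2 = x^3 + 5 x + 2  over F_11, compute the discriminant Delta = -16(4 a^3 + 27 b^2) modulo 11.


4 a^3 + 27 b^2 = 4*5^3 + 27*2^2 = 500 + 108 = 608
Delta = -16 * (608) = -9728
Delta mod 11 = 7

Delta = 7 (mod 11)


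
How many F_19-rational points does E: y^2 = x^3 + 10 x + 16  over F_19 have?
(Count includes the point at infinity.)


For each x in F_19, count y with y^2 = x^3 + 10 x + 16 mod 19:
  x = 0: RHS = 16, y in [4, 15]  -> 2 point(s)
  x = 2: RHS = 6, y in [5, 14]  -> 2 point(s)
  x = 3: RHS = 16, y in [4, 15]  -> 2 point(s)
  x = 4: RHS = 6, y in [5, 14]  -> 2 point(s)
  x = 5: RHS = 1, y in [1, 18]  -> 2 point(s)
  x = 6: RHS = 7, y in [8, 11]  -> 2 point(s)
  x = 7: RHS = 11, y in [7, 12]  -> 2 point(s)
  x = 8: RHS = 0, y in [0]  -> 1 point(s)
  x = 13: RHS = 6, y in [5, 14]  -> 2 point(s)
  x = 15: RHS = 7, y in [8, 11]  -> 2 point(s)
  x = 16: RHS = 16, y in [4, 15]  -> 2 point(s)
  x = 17: RHS = 7, y in [8, 11]  -> 2 point(s)
  x = 18: RHS = 5, y in [9, 10]  -> 2 point(s)
Affine points: 25. Add the point at infinity: total = 26.

#E(F_19) = 26


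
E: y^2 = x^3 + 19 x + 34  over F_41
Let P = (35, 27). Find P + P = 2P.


Doubling: s = (3 x1^2 + a) / (2 y1)
s = (3*35^2 + 19) / (2*27) mod 41 = 35
x3 = s^2 - 2 x1 mod 41 = 35^2 - 2*35 = 7
y3 = s (x1 - x3) - y1 mod 41 = 35 * (35 - 7) - 27 = 10

2P = (7, 10)


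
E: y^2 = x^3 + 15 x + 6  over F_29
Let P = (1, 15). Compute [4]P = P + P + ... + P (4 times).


k = 4 = 100_2 (binary, LSB first: 001)
Double-and-add from P = (1, 15):
  bit 0 = 0: acc unchanged = O
  bit 1 = 0: acc unchanged = O
  bit 2 = 1: acc = O + (3, 22) = (3, 22)

4P = (3, 22)


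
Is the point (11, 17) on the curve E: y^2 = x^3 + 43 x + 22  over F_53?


Check whether y^2 = x^3 + 43 x + 22 (mod 53) for (x, y) = (11, 17).
LHS: y^2 = 17^2 mod 53 = 24
RHS: x^3 + 43 x + 22 = 11^3 + 43*11 + 22 mod 53 = 24
LHS = RHS

Yes, on the curve


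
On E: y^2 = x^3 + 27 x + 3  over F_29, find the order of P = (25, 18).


Compute successive multiples of P until we hit O:
  1P = (25, 18)
  2P = (21, 0)
  3P = (25, 11)
  4P = O

ord(P) = 4


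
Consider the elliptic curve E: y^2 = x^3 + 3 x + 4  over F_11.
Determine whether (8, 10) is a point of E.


Check whether y^2 = x^3 + 3 x + 4 (mod 11) for (x, y) = (8, 10).
LHS: y^2 = 10^2 mod 11 = 1
RHS: x^3 + 3 x + 4 = 8^3 + 3*8 + 4 mod 11 = 1
LHS = RHS

Yes, on the curve


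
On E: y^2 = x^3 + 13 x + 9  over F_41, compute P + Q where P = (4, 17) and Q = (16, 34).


P != Q, so use the chord formula.
s = (y2 - y1) / (x2 - x1) = (17) / (12) mod 41 = 39
x3 = s^2 - x1 - x2 mod 41 = 39^2 - 4 - 16 = 25
y3 = s (x1 - x3) - y1 mod 41 = 39 * (4 - 25) - 17 = 25

P + Q = (25, 25)


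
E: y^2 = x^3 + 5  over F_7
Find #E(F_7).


For each x in F_7, count y with y^2 = x^3 + 0 x + 5 mod 7:
  x = 3: RHS = 4, y in [2, 5]  -> 2 point(s)
  x = 5: RHS = 4, y in [2, 5]  -> 2 point(s)
  x = 6: RHS = 4, y in [2, 5]  -> 2 point(s)
Affine points: 6. Add the point at infinity: total = 7.

#E(F_7) = 7


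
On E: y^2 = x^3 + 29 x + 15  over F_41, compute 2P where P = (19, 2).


Doubling: s = (3 x1^2 + a) / (2 y1)
s = (3*19^2 + 29) / (2*2) mod 41 = 32
x3 = s^2 - 2 x1 mod 41 = 32^2 - 2*19 = 2
y3 = s (x1 - x3) - y1 mod 41 = 32 * (19 - 2) - 2 = 9

2P = (2, 9)


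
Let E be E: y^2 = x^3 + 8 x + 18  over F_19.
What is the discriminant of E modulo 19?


4 a^3 + 27 b^2 = 4*8^3 + 27*18^2 = 2048 + 8748 = 10796
Delta = -16 * (10796) = -172736
Delta mod 19 = 12

Delta = 12 (mod 19)


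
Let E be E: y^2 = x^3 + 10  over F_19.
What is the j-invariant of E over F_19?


Delta = -16(4 a^3 + 27 b^2) mod 19 = 6
-1728 * (4 a)^3 = -1728 * (4*0)^3 mod 19 = 0
j = 0 * 6^(-1) mod 19 = 0

j = 0 (mod 19)


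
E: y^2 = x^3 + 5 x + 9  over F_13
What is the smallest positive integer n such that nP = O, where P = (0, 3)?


Compute successive multiples of P until we hit O:
  1P = (0, 3)
  2P = (9, 9)
  3P = (3, 8)
  4P = (7, 7)
  5P = (5, 9)
  6P = (11, 2)
  7P = (12, 4)
  8P = (2, 12)
  ... (continuing to 17P)
  17P = O

ord(P) = 17


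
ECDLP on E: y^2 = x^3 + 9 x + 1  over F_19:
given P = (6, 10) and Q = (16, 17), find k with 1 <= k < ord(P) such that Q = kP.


Enumerate multiples of P until we hit Q = (16, 17):
  1P = (6, 10)
  2P = (16, 17)
Match found at i = 2.

k = 2


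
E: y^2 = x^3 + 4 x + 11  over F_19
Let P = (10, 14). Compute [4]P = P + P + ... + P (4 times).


k = 4 = 100_2 (binary, LSB first: 001)
Double-and-add from P = (10, 14):
  bit 0 = 0: acc unchanged = O
  bit 1 = 0: acc unchanged = O
  bit 2 = 1: acc = O + (8, 2) = (8, 2)

4P = (8, 2)


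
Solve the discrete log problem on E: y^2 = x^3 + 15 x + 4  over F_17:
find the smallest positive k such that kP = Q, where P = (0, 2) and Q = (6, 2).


Enumerate multiples of P until we hit Q = (6, 2):
  1P = (0, 2)
  2P = (13, 13)
  3P = (2, 12)
  4P = (6, 2)
Match found at i = 4.

k = 4


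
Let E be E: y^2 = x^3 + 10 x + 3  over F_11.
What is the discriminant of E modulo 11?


4 a^3 + 27 b^2 = 4*10^3 + 27*3^2 = 4000 + 243 = 4243
Delta = -16 * (4243) = -67888
Delta mod 11 = 4

Delta = 4 (mod 11)


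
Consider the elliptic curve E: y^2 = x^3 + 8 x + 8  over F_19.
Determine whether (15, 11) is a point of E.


Check whether y^2 = x^3 + 8 x + 8 (mod 19) for (x, y) = (15, 11).
LHS: y^2 = 11^2 mod 19 = 7
RHS: x^3 + 8 x + 8 = 15^3 + 8*15 + 8 mod 19 = 7
LHS = RHS

Yes, on the curve


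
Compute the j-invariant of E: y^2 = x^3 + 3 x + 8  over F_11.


Delta = -16(4 a^3 + 27 b^2) mod 11 = 5
-1728 * (4 a)^3 = -1728 * (4*3)^3 mod 11 = 10
j = 10 * 5^(-1) mod 11 = 2

j = 2 (mod 11)


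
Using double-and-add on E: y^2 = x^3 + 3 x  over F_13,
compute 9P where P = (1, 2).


k = 9 = 1001_2 (binary, LSB first: 1001)
Double-and-add from P = (1, 2):
  bit 0 = 1: acc = O + (1, 2) = (1, 2)
  bit 1 = 0: acc unchanged = (1, 2)
  bit 2 = 0: acc unchanged = (1, 2)
  bit 3 = 1: acc = (1, 2) + (10, 9) = (1, 11)

9P = (1, 11)


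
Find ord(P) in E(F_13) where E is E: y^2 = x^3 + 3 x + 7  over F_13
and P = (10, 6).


Compute successive multiples of P until we hit O:
  1P = (10, 6)
  2P = (9, 3)
  3P = (3, 2)
  4P = (12, 4)
  5P = (5, 2)
  6P = (8, 6)
  7P = (8, 7)
  8P = (5, 11)
  ... (continuing to 13P)
  13P = O

ord(P) = 13


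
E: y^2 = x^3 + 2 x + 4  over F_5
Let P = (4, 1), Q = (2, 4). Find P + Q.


P != Q, so use the chord formula.
s = (y2 - y1) / (x2 - x1) = (3) / (3) mod 5 = 1
x3 = s^2 - x1 - x2 mod 5 = 1^2 - 4 - 2 = 0
y3 = s (x1 - x3) - y1 mod 5 = 1 * (4 - 0) - 1 = 3

P + Q = (0, 3)


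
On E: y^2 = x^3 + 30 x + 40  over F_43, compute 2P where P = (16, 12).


Doubling: s = (3 x1^2 + a) / (2 y1)
s = (3*16^2 + 30) / (2*12) mod 43 = 1
x3 = s^2 - 2 x1 mod 43 = 1^2 - 2*16 = 12
y3 = s (x1 - x3) - y1 mod 43 = 1 * (16 - 12) - 12 = 35

2P = (12, 35)


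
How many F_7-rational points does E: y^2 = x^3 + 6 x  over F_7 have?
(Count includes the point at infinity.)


For each x in F_7, count y with y^2 = x^3 + 6 x + 0 mod 7:
  x = 0: RHS = 0, y in [0]  -> 1 point(s)
  x = 1: RHS = 0, y in [0]  -> 1 point(s)
  x = 4: RHS = 4, y in [2, 5]  -> 2 point(s)
  x = 5: RHS = 1, y in [1, 6]  -> 2 point(s)
  x = 6: RHS = 0, y in [0]  -> 1 point(s)
Affine points: 7. Add the point at infinity: total = 8.

#E(F_7) = 8


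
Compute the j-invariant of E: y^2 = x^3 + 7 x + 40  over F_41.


Delta = -16(4 a^3 + 27 b^2) mod 41 = 2
-1728 * (4 a)^3 = -1728 * (4*7)^3 mod 41 = 21
j = 21 * 2^(-1) mod 41 = 31

j = 31 (mod 41)


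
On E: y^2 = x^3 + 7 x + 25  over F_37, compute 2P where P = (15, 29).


Doubling: s = (3 x1^2 + a) / (2 y1)
s = (3*15^2 + 7) / (2*29) mod 37 = 36
x3 = s^2 - 2 x1 mod 37 = 36^2 - 2*15 = 8
y3 = s (x1 - x3) - y1 mod 37 = 36 * (15 - 8) - 29 = 1

2P = (8, 1)


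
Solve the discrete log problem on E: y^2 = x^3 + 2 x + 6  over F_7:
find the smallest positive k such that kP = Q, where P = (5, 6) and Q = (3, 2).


Enumerate multiples of P until we hit Q = (3, 2):
  1P = (5, 6)
  2P = (4, 1)
  3P = (2, 2)
  4P = (1, 4)
  5P = (3, 2)
Match found at i = 5.

k = 5


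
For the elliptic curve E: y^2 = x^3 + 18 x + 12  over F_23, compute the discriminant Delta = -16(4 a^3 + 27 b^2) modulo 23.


4 a^3 + 27 b^2 = 4*18^3 + 27*12^2 = 23328 + 3888 = 27216
Delta = -16 * (27216) = -435456
Delta mod 23 = 3

Delta = 3 (mod 23)


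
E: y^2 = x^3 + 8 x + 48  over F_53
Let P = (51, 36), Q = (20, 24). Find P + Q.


P != Q, so use the chord formula.
s = (y2 - y1) / (x2 - x1) = (41) / (22) mod 53 = 38
x3 = s^2 - x1 - x2 mod 53 = 38^2 - 51 - 20 = 48
y3 = s (x1 - x3) - y1 mod 53 = 38 * (51 - 48) - 36 = 25

P + Q = (48, 25)


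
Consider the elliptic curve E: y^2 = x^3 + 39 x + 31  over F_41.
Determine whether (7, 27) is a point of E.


Check whether y^2 = x^3 + 39 x + 31 (mod 41) for (x, y) = (7, 27).
LHS: y^2 = 27^2 mod 41 = 32
RHS: x^3 + 39 x + 31 = 7^3 + 39*7 + 31 mod 41 = 32
LHS = RHS

Yes, on the curve


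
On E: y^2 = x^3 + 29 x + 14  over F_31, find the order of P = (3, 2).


Compute successive multiples of P until we hit O:
  1P = (3, 2)
  2P = (4, 15)
  3P = (7, 8)
  4P = (0, 18)
  5P = (22, 27)
  6P = (14, 8)
  7P = (2, 7)
  8P = (20, 21)
  ... (continuing to 31P)
  31P = O

ord(P) = 31


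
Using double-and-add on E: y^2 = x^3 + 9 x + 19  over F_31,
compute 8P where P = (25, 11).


k = 8 = 1000_2 (binary, LSB first: 0001)
Double-and-add from P = (25, 11):
  bit 0 = 0: acc unchanged = O
  bit 1 = 0: acc unchanged = O
  bit 2 = 0: acc unchanged = O
  bit 3 = 1: acc = O + (13, 15) = (13, 15)

8P = (13, 15)


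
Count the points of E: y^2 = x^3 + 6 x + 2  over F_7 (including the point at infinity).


For each x in F_7, count y with y^2 = x^3 + 6 x + 2 mod 7:
  x = 0: RHS = 2, y in [3, 4]  -> 2 point(s)
  x = 1: RHS = 2, y in [3, 4]  -> 2 point(s)
  x = 2: RHS = 1, y in [1, 6]  -> 2 point(s)
  x = 6: RHS = 2, y in [3, 4]  -> 2 point(s)
Affine points: 8. Add the point at infinity: total = 9.

#E(F_7) = 9


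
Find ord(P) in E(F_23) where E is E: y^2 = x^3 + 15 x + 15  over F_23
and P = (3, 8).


Compute successive multiples of P until we hit O:
  1P = (3, 8)
  2P = (7, 16)
  3P = (17, 10)
  4P = (11, 4)
  5P = (15, 21)
  6P = (14, 5)
  7P = (19, 11)
  8P = (4, 22)
  ... (continuing to 28P)
  28P = O

ord(P) = 28


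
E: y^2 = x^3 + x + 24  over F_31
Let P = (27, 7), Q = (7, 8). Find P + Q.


P != Q, so use the chord formula.
s = (y2 - y1) / (x2 - x1) = (1) / (11) mod 31 = 17
x3 = s^2 - x1 - x2 mod 31 = 17^2 - 27 - 7 = 7
y3 = s (x1 - x3) - y1 mod 31 = 17 * (27 - 7) - 7 = 23

P + Q = (7, 23)


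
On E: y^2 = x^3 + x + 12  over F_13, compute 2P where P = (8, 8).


Doubling: s = (3 x1^2 + a) / (2 y1)
s = (3*8^2 + 1) / (2*8) mod 13 = 8
x3 = s^2 - 2 x1 mod 13 = 8^2 - 2*8 = 9
y3 = s (x1 - x3) - y1 mod 13 = 8 * (8 - 9) - 8 = 10

2P = (9, 10)


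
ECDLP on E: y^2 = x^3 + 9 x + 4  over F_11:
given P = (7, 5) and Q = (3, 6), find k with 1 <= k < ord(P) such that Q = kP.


Enumerate multiples of P until we hit Q = (3, 6):
  1P = (7, 5)
  2P = (1, 5)
  3P = (3, 6)
Match found at i = 3.

k = 3


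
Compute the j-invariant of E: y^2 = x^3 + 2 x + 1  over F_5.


Delta = -16(4 a^3 + 27 b^2) mod 5 = 1
-1728 * (4 a)^3 = -1728 * (4*2)^3 mod 5 = 4
j = 4 * 1^(-1) mod 5 = 4

j = 4 (mod 5)


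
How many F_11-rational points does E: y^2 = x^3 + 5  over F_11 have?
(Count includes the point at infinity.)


For each x in F_11, count y with y^2 = x^3 + 0 x + 5 mod 11:
  x = 0: RHS = 5, y in [4, 7]  -> 2 point(s)
  x = 4: RHS = 3, y in [5, 6]  -> 2 point(s)
  x = 5: RHS = 9, y in [3, 8]  -> 2 point(s)
  x = 6: RHS = 1, y in [1, 10]  -> 2 point(s)
  x = 8: RHS = 0, y in [0]  -> 1 point(s)
  x = 10: RHS = 4, y in [2, 9]  -> 2 point(s)
Affine points: 11. Add the point at infinity: total = 12.

#E(F_11) = 12


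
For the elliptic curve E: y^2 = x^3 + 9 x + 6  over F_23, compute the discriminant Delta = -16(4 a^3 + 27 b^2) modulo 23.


4 a^3 + 27 b^2 = 4*9^3 + 27*6^2 = 2916 + 972 = 3888
Delta = -16 * (3888) = -62208
Delta mod 23 = 7

Delta = 7 (mod 23)


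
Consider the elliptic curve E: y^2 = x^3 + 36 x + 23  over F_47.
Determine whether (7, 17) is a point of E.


Check whether y^2 = x^3 + 36 x + 23 (mod 47) for (x, y) = (7, 17).
LHS: y^2 = 17^2 mod 47 = 7
RHS: x^3 + 36 x + 23 = 7^3 + 36*7 + 23 mod 47 = 7
LHS = RHS

Yes, on the curve


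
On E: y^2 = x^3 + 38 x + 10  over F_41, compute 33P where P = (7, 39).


k = 33 = 100001_2 (binary, LSB first: 100001)
Double-and-add from P = (7, 39):
  bit 0 = 1: acc = O + (7, 39) = (7, 39)
  bit 1 = 0: acc unchanged = (7, 39)
  bit 2 = 0: acc unchanged = (7, 39)
  bit 3 = 0: acc unchanged = (7, 39)
  bit 4 = 0: acc unchanged = (7, 39)
  bit 5 = 1: acc = (7, 39) + (32, 13) = (4, 12)

33P = (4, 12)


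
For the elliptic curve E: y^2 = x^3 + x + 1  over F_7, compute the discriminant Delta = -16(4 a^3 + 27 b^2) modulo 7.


4 a^3 + 27 b^2 = 4*1^3 + 27*1^2 = 4 + 27 = 31
Delta = -16 * (31) = -496
Delta mod 7 = 1

Delta = 1 (mod 7)


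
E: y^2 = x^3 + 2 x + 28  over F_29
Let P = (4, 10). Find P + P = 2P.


Doubling: s = (3 x1^2 + a) / (2 y1)
s = (3*4^2 + 2) / (2*10) mod 29 = 17
x3 = s^2 - 2 x1 mod 29 = 17^2 - 2*4 = 20
y3 = s (x1 - x3) - y1 mod 29 = 17 * (4 - 20) - 10 = 8

2P = (20, 8)


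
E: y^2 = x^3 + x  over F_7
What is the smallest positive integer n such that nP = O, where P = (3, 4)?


Compute successive multiples of P until we hit O:
  1P = (3, 4)
  2P = (1, 3)
  3P = (5, 2)
  4P = (0, 0)
  5P = (5, 5)
  6P = (1, 4)
  7P = (3, 3)
  8P = O

ord(P) = 8


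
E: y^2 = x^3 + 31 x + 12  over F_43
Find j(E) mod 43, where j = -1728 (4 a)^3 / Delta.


Delta = -16(4 a^3 + 27 b^2) mod 43 = 9
-1728 * (4 a)^3 = -1728 * (4*31)^3 mod 43 = 11
j = 11 * 9^(-1) mod 43 = 6

j = 6 (mod 43)


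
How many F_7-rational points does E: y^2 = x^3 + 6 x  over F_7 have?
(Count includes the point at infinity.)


For each x in F_7, count y with y^2 = x^3 + 6 x + 0 mod 7:
  x = 0: RHS = 0, y in [0]  -> 1 point(s)
  x = 1: RHS = 0, y in [0]  -> 1 point(s)
  x = 4: RHS = 4, y in [2, 5]  -> 2 point(s)
  x = 5: RHS = 1, y in [1, 6]  -> 2 point(s)
  x = 6: RHS = 0, y in [0]  -> 1 point(s)
Affine points: 7. Add the point at infinity: total = 8.

#E(F_7) = 8


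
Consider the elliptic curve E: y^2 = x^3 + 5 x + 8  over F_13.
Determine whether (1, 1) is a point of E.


Check whether y^2 = x^3 + 5 x + 8 (mod 13) for (x, y) = (1, 1).
LHS: y^2 = 1^2 mod 13 = 1
RHS: x^3 + 5 x + 8 = 1^3 + 5*1 + 8 mod 13 = 1
LHS = RHS

Yes, on the curve


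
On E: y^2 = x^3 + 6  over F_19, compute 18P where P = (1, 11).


k = 18 = 10010_2 (binary, LSB first: 01001)
Double-and-add from P = (1, 11):
  bit 0 = 0: acc unchanged = O
  bit 1 = 1: acc = O + (18, 10) = (18, 10)
  bit 2 = 0: acc unchanged = (18, 10)
  bit 3 = 0: acc unchanged = (18, 10)
  bit 4 = 1: acc = (18, 10) + (7, 11) = (5, 13)

18P = (5, 13)


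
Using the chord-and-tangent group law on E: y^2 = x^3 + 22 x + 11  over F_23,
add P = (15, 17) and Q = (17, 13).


P != Q, so use the chord formula.
s = (y2 - y1) / (x2 - x1) = (19) / (2) mod 23 = 21
x3 = s^2 - x1 - x2 mod 23 = 21^2 - 15 - 17 = 18
y3 = s (x1 - x3) - y1 mod 23 = 21 * (15 - 18) - 17 = 12

P + Q = (18, 12)


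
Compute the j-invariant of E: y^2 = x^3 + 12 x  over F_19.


Delta = -16(4 a^3 + 27 b^2) mod 19 = 7
-1728 * (4 a)^3 = -1728 * (4*12)^3 mod 19 = 12
j = 12 * 7^(-1) mod 19 = 18

j = 18 (mod 19)


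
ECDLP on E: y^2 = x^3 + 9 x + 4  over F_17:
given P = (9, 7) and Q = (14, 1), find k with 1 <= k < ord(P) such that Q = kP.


Enumerate multiples of P until we hit Q = (14, 1):
  1P = (9, 7)
  2P = (0, 2)
  3P = (6, 6)
  4P = (4, 6)
  5P = (2, 8)
  6P = (14, 1)
Match found at i = 6.

k = 6


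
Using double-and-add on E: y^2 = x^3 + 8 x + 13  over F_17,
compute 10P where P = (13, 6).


k = 10 = 1010_2 (binary, LSB first: 0101)
Double-and-add from P = (13, 6):
  bit 0 = 0: acc unchanged = O
  bit 1 = 1: acc = O + (9, 7) = (9, 7)
  bit 2 = 0: acc unchanged = (9, 7)
  bit 3 = 1: acc = (9, 7) + (7, 15) = (0, 8)

10P = (0, 8)


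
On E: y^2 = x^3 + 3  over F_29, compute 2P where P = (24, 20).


Doubling: s = (3 x1^2 + a) / (2 y1)
s = (3*24^2 + 0) / (2*20) mod 29 = 20
x3 = s^2 - 2 x1 mod 29 = 20^2 - 2*24 = 4
y3 = s (x1 - x3) - y1 mod 29 = 20 * (24 - 4) - 20 = 3

2P = (4, 3)


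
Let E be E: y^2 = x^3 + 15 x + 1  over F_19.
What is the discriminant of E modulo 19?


4 a^3 + 27 b^2 = 4*15^3 + 27*1^2 = 13500 + 27 = 13527
Delta = -16 * (13527) = -216432
Delta mod 19 = 16

Delta = 16 (mod 19)


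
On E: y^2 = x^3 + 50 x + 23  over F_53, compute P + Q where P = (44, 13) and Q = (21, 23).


P != Q, so use the chord formula.
s = (y2 - y1) / (x2 - x1) = (10) / (30) mod 53 = 18
x3 = s^2 - x1 - x2 mod 53 = 18^2 - 44 - 21 = 47
y3 = s (x1 - x3) - y1 mod 53 = 18 * (44 - 47) - 13 = 39

P + Q = (47, 39)


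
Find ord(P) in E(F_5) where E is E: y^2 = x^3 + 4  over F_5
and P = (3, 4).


Compute successive multiples of P until we hit O:
  1P = (3, 4)
  2P = (0, 3)
  3P = (1, 0)
  4P = (0, 2)
  5P = (3, 1)
  6P = O

ord(P) = 6


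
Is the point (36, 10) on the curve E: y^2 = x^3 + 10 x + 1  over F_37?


Check whether y^2 = x^3 + 10 x + 1 (mod 37) for (x, y) = (36, 10).
LHS: y^2 = 10^2 mod 37 = 26
RHS: x^3 + 10 x + 1 = 36^3 + 10*36 + 1 mod 37 = 27
LHS != RHS

No, not on the curve


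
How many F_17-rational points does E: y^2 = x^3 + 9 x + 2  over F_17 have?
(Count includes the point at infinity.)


For each x in F_17, count y with y^2 = x^3 + 9 x + 2 mod 17:
  x = 0: RHS = 2, y in [6, 11]  -> 2 point(s)
  x = 4: RHS = 0, y in [0]  -> 1 point(s)
  x = 5: RHS = 2, y in [6, 11]  -> 2 point(s)
  x = 6: RHS = 0, y in [0]  -> 1 point(s)
  x = 7: RHS = 0, y in [0]  -> 1 point(s)
  x = 8: RHS = 8, y in [5, 12]  -> 2 point(s)
  x = 9: RHS = 13, y in [8, 9]  -> 2 point(s)
  x = 10: RHS = 4, y in [2, 15]  -> 2 point(s)
  x = 11: RHS = 4, y in [2, 15]  -> 2 point(s)
  x = 12: RHS = 2, y in [6, 11]  -> 2 point(s)
  x = 13: RHS = 4, y in [2, 15]  -> 2 point(s)
  x = 14: RHS = 16, y in [4, 13]  -> 2 point(s)
  x = 16: RHS = 9, y in [3, 14]  -> 2 point(s)
Affine points: 23. Add the point at infinity: total = 24.

#E(F_17) = 24


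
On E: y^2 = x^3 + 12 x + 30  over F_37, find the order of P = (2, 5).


Compute successive multiples of P until we hit O:
  1P = (2, 5)
  2P = (21, 16)
  3P = (17, 35)
  4P = (22, 29)
  5P = (10, 15)
  6P = (15, 25)
  7P = (32, 20)
  8P = (31, 36)
  ... (continuing to 39P)
  39P = O

ord(P) = 39


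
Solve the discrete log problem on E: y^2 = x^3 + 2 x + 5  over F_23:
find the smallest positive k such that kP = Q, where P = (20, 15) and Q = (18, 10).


Enumerate multiples of P until we hit Q = (18, 10):
  1P = (20, 15)
  2P = (18, 13)
  3P = (9, 19)
  4P = (12, 3)
  5P = (22, 5)
  6P = (6, 7)
  7P = (10, 17)
  8P = (5, 5)
  9P = (1, 13)
  10P = (8, 2)
  11P = (4, 10)
  12P = (15, 11)
  13P = (19, 18)
  14P = (16, 19)
  15P = (11, 22)
  16P = (21, 19)
  17P = (21, 4)
  18P = (11, 1)
  19P = (16, 4)
  20P = (19, 5)
  21P = (15, 12)
  22P = (4, 13)
  23P = (8, 21)
  24P = (1, 10)
  25P = (5, 18)
  26P = (10, 6)
  27P = (6, 16)
  28P = (22, 18)
  29P = (12, 20)
  30P = (9, 4)
  31P = (18, 10)
Match found at i = 31.

k = 31
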